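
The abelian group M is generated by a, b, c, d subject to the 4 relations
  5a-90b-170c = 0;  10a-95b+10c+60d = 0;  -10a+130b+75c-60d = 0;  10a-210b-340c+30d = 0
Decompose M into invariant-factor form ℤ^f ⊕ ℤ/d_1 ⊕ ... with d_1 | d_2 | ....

Answer: M ≅ ℤ/5 ⊕ ℤ/5 ⊕ ℤ/15 ⊕ ℤ/30

Derivation:
rank_ℚ(R)=4; free=4−4=0
SNF(R) diag = [5, 5, 15, 30] → torsion [5, 5, 15, 30]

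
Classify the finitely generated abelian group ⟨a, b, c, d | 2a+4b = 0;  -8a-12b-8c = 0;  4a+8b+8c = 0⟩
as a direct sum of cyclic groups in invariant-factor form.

Answer: M ≅ ℤ^1 ⊕ ℤ/2 ⊕ ℤ/4 ⊕ ℤ/8

Derivation:
rank_ℚ(R)=3; free=4−3=1
SNF(R) diag = [2, 4, 8] → torsion [2, 4, 8]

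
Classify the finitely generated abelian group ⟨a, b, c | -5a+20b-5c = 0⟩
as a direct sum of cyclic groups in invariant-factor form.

rank_ℚ(R)=1; free=3−1=2
SNF(R) diag = [5] → torsion [5]

Answer: M ≅ ℤ^2 ⊕ ℤ/5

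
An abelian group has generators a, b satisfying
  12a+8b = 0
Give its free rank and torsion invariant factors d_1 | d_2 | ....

rank_ℚ(R)=1; free=2−1=1
SNF(R) diag = [4] → torsion [4]

Answer: M ≅ ℤ^1 ⊕ ℤ/4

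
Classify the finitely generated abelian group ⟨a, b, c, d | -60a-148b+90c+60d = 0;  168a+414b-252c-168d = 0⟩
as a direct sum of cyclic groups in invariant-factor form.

rank_ℚ(R)=2; free=4−2=2
SNF(R) diag = [2, 6] → torsion [2, 6]

Answer: M ≅ ℤ^2 ⊕ ℤ/2 ⊕ ℤ/6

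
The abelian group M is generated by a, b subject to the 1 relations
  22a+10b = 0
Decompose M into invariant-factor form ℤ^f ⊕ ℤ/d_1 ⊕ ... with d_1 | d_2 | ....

rank_ℚ(R)=1; free=2−1=1
SNF(R) diag = [2] → torsion [2]

Answer: M ≅ ℤ^1 ⊕ ℤ/2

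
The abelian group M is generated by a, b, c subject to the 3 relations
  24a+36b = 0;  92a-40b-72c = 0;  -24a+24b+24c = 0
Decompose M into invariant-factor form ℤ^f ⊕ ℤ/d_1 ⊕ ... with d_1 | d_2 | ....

Answer: M ≅ ℤ/4 ⊕ ℤ/12 ⊕ ℤ/24

Derivation:
rank_ℚ(R)=3; free=3−3=0
SNF(R) diag = [4, 12, 24] → torsion [4, 12, 24]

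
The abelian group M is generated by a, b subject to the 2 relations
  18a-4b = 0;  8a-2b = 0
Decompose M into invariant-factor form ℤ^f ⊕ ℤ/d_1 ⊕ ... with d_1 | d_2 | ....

rank_ℚ(R)=2; free=2−2=0
SNF(R) diag = [2, 2] → torsion [2, 2]

Answer: M ≅ ℤ/2 ⊕ ℤ/2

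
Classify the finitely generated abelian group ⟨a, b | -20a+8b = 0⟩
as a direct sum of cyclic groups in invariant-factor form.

Answer: M ≅ ℤ^1 ⊕ ℤ/4

Derivation:
rank_ℚ(R)=1; free=2−1=1
SNF(R) diag = [4] → torsion [4]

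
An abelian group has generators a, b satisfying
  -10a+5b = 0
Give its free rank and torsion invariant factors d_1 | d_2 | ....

rank_ℚ(R)=1; free=2−1=1
SNF(R) diag = [5] → torsion [5]

Answer: M ≅ ℤ^1 ⊕ ℤ/5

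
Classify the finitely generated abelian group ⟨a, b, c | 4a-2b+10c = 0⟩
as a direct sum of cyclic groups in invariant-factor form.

rank_ℚ(R)=1; free=3−1=2
SNF(R) diag = [2] → torsion [2]

Answer: M ≅ ℤ^2 ⊕ ℤ/2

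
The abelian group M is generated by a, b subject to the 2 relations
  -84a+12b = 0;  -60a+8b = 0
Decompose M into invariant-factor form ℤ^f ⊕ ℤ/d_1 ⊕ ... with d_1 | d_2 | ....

Answer: M ≅ ℤ/4 ⊕ ℤ/12

Derivation:
rank_ℚ(R)=2; free=2−2=0
SNF(R) diag = [4, 12] → torsion [4, 12]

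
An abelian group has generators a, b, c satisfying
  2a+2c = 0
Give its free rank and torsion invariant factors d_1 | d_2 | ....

Answer: M ≅ ℤ^2 ⊕ ℤ/2

Derivation:
rank_ℚ(R)=1; free=3−1=2
SNF(R) diag = [2] → torsion [2]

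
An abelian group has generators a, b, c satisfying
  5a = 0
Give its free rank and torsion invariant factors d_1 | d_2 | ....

rank_ℚ(R)=1; free=3−1=2
SNF(R) diag = [5] → torsion [5]

Answer: M ≅ ℤ^2 ⊕ ℤ/5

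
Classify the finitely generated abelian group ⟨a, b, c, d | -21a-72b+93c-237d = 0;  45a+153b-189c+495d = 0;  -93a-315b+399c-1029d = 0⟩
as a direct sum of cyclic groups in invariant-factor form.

Answer: M ≅ ℤ^1 ⊕ ℤ/3 ⊕ ℤ/9 ⊕ ℤ/18

Derivation:
rank_ℚ(R)=3; free=4−3=1
SNF(R) diag = [3, 9, 18] → torsion [3, 9, 18]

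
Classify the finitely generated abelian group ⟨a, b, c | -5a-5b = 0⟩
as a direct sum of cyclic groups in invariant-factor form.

rank_ℚ(R)=1; free=3−1=2
SNF(R) diag = [5] → torsion [5]

Answer: M ≅ ℤ^2 ⊕ ℤ/5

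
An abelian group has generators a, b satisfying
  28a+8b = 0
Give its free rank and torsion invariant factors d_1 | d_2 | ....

rank_ℚ(R)=1; free=2−1=1
SNF(R) diag = [4] → torsion [4]

Answer: M ≅ ℤ^1 ⊕ ℤ/4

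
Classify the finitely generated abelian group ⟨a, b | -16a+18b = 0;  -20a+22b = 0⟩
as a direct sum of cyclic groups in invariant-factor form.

Answer: M ≅ ℤ/2 ⊕ ℤ/4

Derivation:
rank_ℚ(R)=2; free=2−2=0
SNF(R) diag = [2, 4] → torsion [2, 4]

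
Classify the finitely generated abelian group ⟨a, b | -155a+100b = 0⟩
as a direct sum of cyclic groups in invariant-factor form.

Answer: M ≅ ℤ^1 ⊕ ℤ/5

Derivation:
rank_ℚ(R)=1; free=2−1=1
SNF(R) diag = [5] → torsion [5]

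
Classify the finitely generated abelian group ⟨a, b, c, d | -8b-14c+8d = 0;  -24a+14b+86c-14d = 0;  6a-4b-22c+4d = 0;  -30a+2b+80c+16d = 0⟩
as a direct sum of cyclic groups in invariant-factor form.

Answer: M ≅ ℤ/2 ⊕ ℤ/6 ⊕ ℤ/6 ⊕ ℤ/18

Derivation:
rank_ℚ(R)=4; free=4−4=0
SNF(R) diag = [2, 6, 6, 18] → torsion [2, 6, 6, 18]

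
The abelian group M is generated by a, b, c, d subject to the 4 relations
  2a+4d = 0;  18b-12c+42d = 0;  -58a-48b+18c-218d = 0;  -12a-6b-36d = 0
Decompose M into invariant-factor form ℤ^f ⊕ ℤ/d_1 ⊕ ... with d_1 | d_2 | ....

Answer: M ≅ ℤ/2 ⊕ ℤ/6 ⊕ ℤ/6 ⊕ ℤ/6

Derivation:
rank_ℚ(R)=4; free=4−4=0
SNF(R) diag = [2, 6, 6, 6] → torsion [2, 6, 6, 6]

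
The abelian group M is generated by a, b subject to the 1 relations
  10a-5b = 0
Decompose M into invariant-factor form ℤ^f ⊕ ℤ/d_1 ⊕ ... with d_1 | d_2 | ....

rank_ℚ(R)=1; free=2−1=1
SNF(R) diag = [5] → torsion [5]

Answer: M ≅ ℤ^1 ⊕ ℤ/5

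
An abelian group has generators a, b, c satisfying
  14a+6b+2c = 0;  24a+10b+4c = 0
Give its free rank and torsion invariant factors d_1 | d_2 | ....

Answer: M ≅ ℤ^1 ⊕ ℤ/2 ⊕ ℤ/2

Derivation:
rank_ℚ(R)=2; free=3−2=1
SNF(R) diag = [2, 2] → torsion [2, 2]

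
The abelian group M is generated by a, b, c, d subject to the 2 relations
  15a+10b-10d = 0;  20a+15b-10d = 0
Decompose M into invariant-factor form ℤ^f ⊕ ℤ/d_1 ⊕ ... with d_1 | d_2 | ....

Answer: M ≅ ℤ^2 ⊕ ℤ/5 ⊕ ℤ/5

Derivation:
rank_ℚ(R)=2; free=4−2=2
SNF(R) diag = [5, 5] → torsion [5, 5]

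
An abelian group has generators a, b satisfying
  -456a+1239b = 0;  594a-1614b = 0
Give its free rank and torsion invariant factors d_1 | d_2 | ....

Answer: M ≅ ℤ/3 ⊕ ℤ/6

Derivation:
rank_ℚ(R)=2; free=2−2=0
SNF(R) diag = [3, 6] → torsion [3, 6]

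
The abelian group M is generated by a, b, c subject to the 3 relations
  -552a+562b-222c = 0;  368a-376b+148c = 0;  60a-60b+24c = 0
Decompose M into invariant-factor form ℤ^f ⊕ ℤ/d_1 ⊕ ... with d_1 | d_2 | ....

rank_ℚ(R)=3; free=3−3=0
SNF(R) diag = [2, 4, 12] → torsion [2, 4, 12]

Answer: M ≅ ℤ/2 ⊕ ℤ/4 ⊕ ℤ/12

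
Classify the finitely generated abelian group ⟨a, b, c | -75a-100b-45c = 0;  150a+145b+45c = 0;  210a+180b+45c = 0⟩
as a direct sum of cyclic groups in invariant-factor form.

Answer: M ≅ ℤ/5 ⊕ ℤ/15 ⊕ ℤ/45

Derivation:
rank_ℚ(R)=3; free=3−3=0
SNF(R) diag = [5, 15, 45] → torsion [5, 15, 45]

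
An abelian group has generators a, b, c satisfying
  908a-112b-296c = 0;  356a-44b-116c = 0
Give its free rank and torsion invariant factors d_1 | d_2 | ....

rank_ℚ(R)=2; free=3−2=1
SNF(R) diag = [4, 4] → torsion [4, 4]

Answer: M ≅ ℤ^1 ⊕ ℤ/4 ⊕ ℤ/4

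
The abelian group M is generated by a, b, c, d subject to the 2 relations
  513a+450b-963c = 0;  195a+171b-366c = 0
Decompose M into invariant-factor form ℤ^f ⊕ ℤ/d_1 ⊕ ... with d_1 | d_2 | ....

Answer: M ≅ ℤ^2 ⊕ ℤ/3 ⊕ ℤ/9

Derivation:
rank_ℚ(R)=2; free=4−2=2
SNF(R) diag = [3, 9] → torsion [3, 9]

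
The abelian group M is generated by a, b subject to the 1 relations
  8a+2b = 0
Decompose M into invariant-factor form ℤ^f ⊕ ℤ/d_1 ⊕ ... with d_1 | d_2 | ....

rank_ℚ(R)=1; free=2−1=1
SNF(R) diag = [2] → torsion [2]

Answer: M ≅ ℤ^1 ⊕ ℤ/2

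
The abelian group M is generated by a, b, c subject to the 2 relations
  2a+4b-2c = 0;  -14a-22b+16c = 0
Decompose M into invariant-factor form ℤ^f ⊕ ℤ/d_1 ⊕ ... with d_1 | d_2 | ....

Answer: M ≅ ℤ^1 ⊕ ℤ/2 ⊕ ℤ/2

Derivation:
rank_ℚ(R)=2; free=3−2=1
SNF(R) diag = [2, 2] → torsion [2, 2]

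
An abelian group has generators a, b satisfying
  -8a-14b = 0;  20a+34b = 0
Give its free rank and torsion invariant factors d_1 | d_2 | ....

rank_ℚ(R)=2; free=2−2=0
SNF(R) diag = [2, 4] → torsion [2, 4]

Answer: M ≅ ℤ/2 ⊕ ℤ/4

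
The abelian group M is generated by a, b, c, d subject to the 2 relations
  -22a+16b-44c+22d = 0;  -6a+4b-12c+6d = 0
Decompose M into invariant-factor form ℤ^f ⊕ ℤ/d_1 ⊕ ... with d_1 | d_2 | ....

rank_ℚ(R)=2; free=4−2=2
SNF(R) diag = [2, 4] → torsion [2, 4]

Answer: M ≅ ℤ^2 ⊕ ℤ/2 ⊕ ℤ/4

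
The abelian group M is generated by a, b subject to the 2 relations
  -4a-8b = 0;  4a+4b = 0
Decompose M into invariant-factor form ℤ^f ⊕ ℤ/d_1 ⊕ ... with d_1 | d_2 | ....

Answer: M ≅ ℤ/4 ⊕ ℤ/4

Derivation:
rank_ℚ(R)=2; free=2−2=0
SNF(R) diag = [4, 4] → torsion [4, 4]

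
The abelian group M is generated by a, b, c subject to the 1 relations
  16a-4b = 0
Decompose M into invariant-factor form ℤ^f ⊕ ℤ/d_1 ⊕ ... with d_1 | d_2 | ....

rank_ℚ(R)=1; free=3−1=2
SNF(R) diag = [4] → torsion [4]

Answer: M ≅ ℤ^2 ⊕ ℤ/4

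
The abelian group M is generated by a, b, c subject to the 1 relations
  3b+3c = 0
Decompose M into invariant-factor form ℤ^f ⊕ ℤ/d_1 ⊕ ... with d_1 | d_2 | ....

Answer: M ≅ ℤ^2 ⊕ ℤ/3

Derivation:
rank_ℚ(R)=1; free=3−1=2
SNF(R) diag = [3] → torsion [3]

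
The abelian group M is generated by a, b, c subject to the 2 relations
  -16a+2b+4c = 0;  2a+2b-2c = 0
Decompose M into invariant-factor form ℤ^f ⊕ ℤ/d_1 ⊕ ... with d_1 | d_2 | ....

Answer: M ≅ ℤ^1 ⊕ ℤ/2 ⊕ ℤ/6

Derivation:
rank_ℚ(R)=2; free=3−2=1
SNF(R) diag = [2, 6] → torsion [2, 6]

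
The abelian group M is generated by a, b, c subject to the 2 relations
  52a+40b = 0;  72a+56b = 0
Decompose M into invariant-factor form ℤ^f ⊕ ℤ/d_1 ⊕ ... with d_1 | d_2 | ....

Answer: M ≅ ℤ^1 ⊕ ℤ/4 ⊕ ℤ/8

Derivation:
rank_ℚ(R)=2; free=3−2=1
SNF(R) diag = [4, 8] → torsion [4, 8]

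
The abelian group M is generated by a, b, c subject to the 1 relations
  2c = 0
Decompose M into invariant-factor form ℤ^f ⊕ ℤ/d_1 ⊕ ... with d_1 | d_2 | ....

Answer: M ≅ ℤ^2 ⊕ ℤ/2

Derivation:
rank_ℚ(R)=1; free=3−1=2
SNF(R) diag = [2] → torsion [2]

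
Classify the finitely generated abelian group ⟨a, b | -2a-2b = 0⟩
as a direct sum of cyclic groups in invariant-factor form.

Answer: M ≅ ℤ^1 ⊕ ℤ/2

Derivation:
rank_ℚ(R)=1; free=2−1=1
SNF(R) diag = [2] → torsion [2]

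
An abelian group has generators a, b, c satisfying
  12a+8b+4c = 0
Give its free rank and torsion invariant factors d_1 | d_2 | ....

rank_ℚ(R)=1; free=3−1=2
SNF(R) diag = [4] → torsion [4]

Answer: M ≅ ℤ^2 ⊕ ℤ/4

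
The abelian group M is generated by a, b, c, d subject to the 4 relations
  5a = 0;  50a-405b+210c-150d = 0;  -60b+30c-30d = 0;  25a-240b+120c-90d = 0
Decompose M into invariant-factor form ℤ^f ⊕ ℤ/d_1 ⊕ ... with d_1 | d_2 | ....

rank_ℚ(R)=4; free=4−4=0
SNF(R) diag = [5, 15, 30, 30] → torsion [5, 15, 30, 30]

Answer: M ≅ ℤ/5 ⊕ ℤ/15 ⊕ ℤ/30 ⊕ ℤ/30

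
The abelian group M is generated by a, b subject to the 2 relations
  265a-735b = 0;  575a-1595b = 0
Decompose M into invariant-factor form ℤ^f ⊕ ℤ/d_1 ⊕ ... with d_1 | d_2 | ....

Answer: M ≅ ℤ/5 ⊕ ℤ/10

Derivation:
rank_ℚ(R)=2; free=2−2=0
SNF(R) diag = [5, 10] → torsion [5, 10]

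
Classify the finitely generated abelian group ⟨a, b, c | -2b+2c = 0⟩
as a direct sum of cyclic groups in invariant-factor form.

rank_ℚ(R)=1; free=3−1=2
SNF(R) diag = [2] → torsion [2]

Answer: M ≅ ℤ^2 ⊕ ℤ/2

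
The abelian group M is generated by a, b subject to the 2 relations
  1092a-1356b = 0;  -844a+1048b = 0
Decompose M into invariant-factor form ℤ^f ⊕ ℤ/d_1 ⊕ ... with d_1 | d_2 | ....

Answer: M ≅ ℤ/4 ⊕ ℤ/12

Derivation:
rank_ℚ(R)=2; free=2−2=0
SNF(R) diag = [4, 12] → torsion [4, 12]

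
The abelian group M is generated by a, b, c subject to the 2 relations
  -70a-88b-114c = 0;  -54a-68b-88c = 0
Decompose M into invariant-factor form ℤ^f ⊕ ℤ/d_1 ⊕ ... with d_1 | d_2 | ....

Answer: M ≅ ℤ^1 ⊕ ℤ/2 ⊕ ℤ/2

Derivation:
rank_ℚ(R)=2; free=3−2=1
SNF(R) diag = [2, 2] → torsion [2, 2]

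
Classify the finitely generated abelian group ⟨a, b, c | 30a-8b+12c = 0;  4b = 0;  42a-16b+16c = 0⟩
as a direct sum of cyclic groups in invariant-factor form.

Answer: M ≅ ℤ/2 ⊕ ℤ/4 ⊕ ℤ/12

Derivation:
rank_ℚ(R)=3; free=3−3=0
SNF(R) diag = [2, 4, 12] → torsion [2, 4, 12]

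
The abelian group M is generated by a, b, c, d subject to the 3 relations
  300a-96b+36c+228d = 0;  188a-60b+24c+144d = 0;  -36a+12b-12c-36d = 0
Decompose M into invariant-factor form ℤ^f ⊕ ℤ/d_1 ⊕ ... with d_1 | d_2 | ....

Answer: M ≅ ℤ^1 ⊕ ℤ/4 ⊕ ℤ/12 ⊕ ℤ/12

Derivation:
rank_ℚ(R)=3; free=4−3=1
SNF(R) diag = [4, 12, 12] → torsion [4, 12, 12]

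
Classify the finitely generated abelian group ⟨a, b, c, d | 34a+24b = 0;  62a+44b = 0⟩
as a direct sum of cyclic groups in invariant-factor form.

Answer: M ≅ ℤ^2 ⊕ ℤ/2 ⊕ ℤ/4

Derivation:
rank_ℚ(R)=2; free=4−2=2
SNF(R) diag = [2, 4] → torsion [2, 4]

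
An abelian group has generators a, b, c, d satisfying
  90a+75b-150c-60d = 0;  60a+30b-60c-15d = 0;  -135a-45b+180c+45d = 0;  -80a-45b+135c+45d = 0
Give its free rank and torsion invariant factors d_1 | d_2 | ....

Answer: M ≅ ℤ/5 ⊕ ℤ/15 ⊕ ℤ/45 ⊕ ℤ/45

Derivation:
rank_ℚ(R)=4; free=4−4=0
SNF(R) diag = [5, 15, 45, 45] → torsion [5, 15, 45, 45]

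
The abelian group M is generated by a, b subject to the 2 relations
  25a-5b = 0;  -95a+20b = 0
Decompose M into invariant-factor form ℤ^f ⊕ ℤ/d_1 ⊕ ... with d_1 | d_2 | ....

Answer: M ≅ ℤ/5 ⊕ ℤ/5

Derivation:
rank_ℚ(R)=2; free=2−2=0
SNF(R) diag = [5, 5] → torsion [5, 5]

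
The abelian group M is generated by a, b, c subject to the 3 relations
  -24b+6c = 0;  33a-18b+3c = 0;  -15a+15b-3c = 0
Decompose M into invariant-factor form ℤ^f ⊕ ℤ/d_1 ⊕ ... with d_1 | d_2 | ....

Answer: M ≅ ℤ/3 ⊕ ℤ/3 ⊕ ℤ/6

Derivation:
rank_ℚ(R)=3; free=3−3=0
SNF(R) diag = [3, 3, 6] → torsion [3, 3, 6]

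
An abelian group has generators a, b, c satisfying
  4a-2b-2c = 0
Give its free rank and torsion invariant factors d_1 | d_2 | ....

rank_ℚ(R)=1; free=3−1=2
SNF(R) diag = [2] → torsion [2]

Answer: M ≅ ℤ^2 ⊕ ℤ/2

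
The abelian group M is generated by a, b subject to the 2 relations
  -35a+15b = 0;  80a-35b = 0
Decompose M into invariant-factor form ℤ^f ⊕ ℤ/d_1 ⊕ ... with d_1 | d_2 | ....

rank_ℚ(R)=2; free=2−2=0
SNF(R) diag = [5, 5] → torsion [5, 5]

Answer: M ≅ ℤ/5 ⊕ ℤ/5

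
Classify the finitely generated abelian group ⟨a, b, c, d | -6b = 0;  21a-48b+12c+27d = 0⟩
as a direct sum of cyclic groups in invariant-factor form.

rank_ℚ(R)=2; free=4−2=2
SNF(R) diag = [3, 6] → torsion [3, 6]

Answer: M ≅ ℤ^2 ⊕ ℤ/3 ⊕ ℤ/6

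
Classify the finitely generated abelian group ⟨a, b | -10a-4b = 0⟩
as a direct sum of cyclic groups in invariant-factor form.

Answer: M ≅ ℤ^1 ⊕ ℤ/2

Derivation:
rank_ℚ(R)=1; free=2−1=1
SNF(R) diag = [2] → torsion [2]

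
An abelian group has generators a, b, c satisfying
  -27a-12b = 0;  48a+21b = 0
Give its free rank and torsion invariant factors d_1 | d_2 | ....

Answer: M ≅ ℤ^1 ⊕ ℤ/3 ⊕ ℤ/3

Derivation:
rank_ℚ(R)=2; free=3−2=1
SNF(R) diag = [3, 3] → torsion [3, 3]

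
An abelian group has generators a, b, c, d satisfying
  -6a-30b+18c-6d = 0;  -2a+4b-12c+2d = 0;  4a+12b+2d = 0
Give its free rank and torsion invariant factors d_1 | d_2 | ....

Answer: M ≅ ℤ^1 ⊕ ℤ/2 ⊕ ℤ/2 ⊕ ℤ/6

Derivation:
rank_ℚ(R)=3; free=4−3=1
SNF(R) diag = [2, 2, 6] → torsion [2, 2, 6]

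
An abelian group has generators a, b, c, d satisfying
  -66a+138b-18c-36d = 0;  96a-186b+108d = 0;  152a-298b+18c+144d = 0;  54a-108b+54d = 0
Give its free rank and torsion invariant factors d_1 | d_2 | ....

rank_ℚ(R)=4; free=4−4=0
SNF(R) diag = [2, 6, 18, 54] → torsion [2, 6, 18, 54]

Answer: M ≅ ℤ/2 ⊕ ℤ/6 ⊕ ℤ/18 ⊕ ℤ/54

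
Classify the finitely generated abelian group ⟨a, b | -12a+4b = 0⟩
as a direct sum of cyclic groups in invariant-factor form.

rank_ℚ(R)=1; free=2−1=1
SNF(R) diag = [4] → torsion [4]

Answer: M ≅ ℤ^1 ⊕ ℤ/4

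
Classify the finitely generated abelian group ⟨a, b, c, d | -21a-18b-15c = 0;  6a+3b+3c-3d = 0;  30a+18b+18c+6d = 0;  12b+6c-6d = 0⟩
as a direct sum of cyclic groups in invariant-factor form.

rank_ℚ(R)=4; free=4−4=0
SNF(R) diag = [3, 3, 6, 6] → torsion [3, 3, 6, 6]

Answer: M ≅ ℤ/3 ⊕ ℤ/3 ⊕ ℤ/6 ⊕ ℤ/6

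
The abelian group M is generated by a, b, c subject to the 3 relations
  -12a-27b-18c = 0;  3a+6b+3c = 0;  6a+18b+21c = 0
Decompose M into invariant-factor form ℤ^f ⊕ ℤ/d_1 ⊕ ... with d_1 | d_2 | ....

Answer: M ≅ ℤ/3 ⊕ ℤ/3 ⊕ ℤ/3

Derivation:
rank_ℚ(R)=3; free=3−3=0
SNF(R) diag = [3, 3, 3] → torsion [3, 3, 3]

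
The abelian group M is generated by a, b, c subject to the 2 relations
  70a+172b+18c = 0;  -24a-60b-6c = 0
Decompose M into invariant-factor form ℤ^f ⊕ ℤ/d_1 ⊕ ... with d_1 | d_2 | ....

rank_ℚ(R)=2; free=3−2=1
SNF(R) diag = [2, 6] → torsion [2, 6]

Answer: M ≅ ℤ^1 ⊕ ℤ/2 ⊕ ℤ/6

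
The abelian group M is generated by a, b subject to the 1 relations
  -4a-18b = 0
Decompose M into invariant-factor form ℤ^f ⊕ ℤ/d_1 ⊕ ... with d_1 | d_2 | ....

Answer: M ≅ ℤ^1 ⊕ ℤ/2

Derivation:
rank_ℚ(R)=1; free=2−1=1
SNF(R) diag = [2] → torsion [2]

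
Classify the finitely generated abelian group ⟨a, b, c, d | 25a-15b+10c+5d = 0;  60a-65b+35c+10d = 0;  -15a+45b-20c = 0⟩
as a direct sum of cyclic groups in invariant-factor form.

Answer: M ≅ ℤ^1 ⊕ ℤ/5 ⊕ ℤ/5 ⊕ ℤ/5

Derivation:
rank_ℚ(R)=3; free=4−3=1
SNF(R) diag = [5, 5, 5] → torsion [5, 5, 5]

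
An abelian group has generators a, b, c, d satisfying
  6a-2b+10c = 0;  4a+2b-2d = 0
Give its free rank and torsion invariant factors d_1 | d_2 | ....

Answer: M ≅ ℤ^2 ⊕ ℤ/2 ⊕ ℤ/2

Derivation:
rank_ℚ(R)=2; free=4−2=2
SNF(R) diag = [2, 2] → torsion [2, 2]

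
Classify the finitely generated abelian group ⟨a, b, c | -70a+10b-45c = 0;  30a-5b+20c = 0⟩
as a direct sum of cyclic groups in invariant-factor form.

Answer: M ≅ ℤ^1 ⊕ ℤ/5 ⊕ ℤ/5

Derivation:
rank_ℚ(R)=2; free=3−2=1
SNF(R) diag = [5, 5] → torsion [5, 5]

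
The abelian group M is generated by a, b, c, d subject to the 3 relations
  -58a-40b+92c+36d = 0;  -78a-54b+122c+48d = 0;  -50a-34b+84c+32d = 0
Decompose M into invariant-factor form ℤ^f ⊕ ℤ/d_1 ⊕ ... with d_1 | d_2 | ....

rank_ℚ(R)=3; free=4−3=1
SNF(R) diag = [2, 2, 2] → torsion [2, 2, 2]

Answer: M ≅ ℤ^1 ⊕ ℤ/2 ⊕ ℤ/2 ⊕ ℤ/2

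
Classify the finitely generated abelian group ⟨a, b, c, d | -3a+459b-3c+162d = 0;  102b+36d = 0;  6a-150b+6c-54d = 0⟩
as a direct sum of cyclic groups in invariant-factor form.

Answer: M ≅ ℤ^1 ⊕ ℤ/3 ⊕ ℤ/6 ⊕ ℤ/18

Derivation:
rank_ℚ(R)=3; free=4−3=1
SNF(R) diag = [3, 6, 18] → torsion [3, 6, 18]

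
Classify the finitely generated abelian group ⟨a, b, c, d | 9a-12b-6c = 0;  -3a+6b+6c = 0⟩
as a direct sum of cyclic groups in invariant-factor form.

rank_ℚ(R)=2; free=4−2=2
SNF(R) diag = [3, 6] → torsion [3, 6]

Answer: M ≅ ℤ^2 ⊕ ℤ/3 ⊕ ℤ/6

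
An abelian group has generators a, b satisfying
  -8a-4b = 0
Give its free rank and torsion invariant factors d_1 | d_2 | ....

rank_ℚ(R)=1; free=2−1=1
SNF(R) diag = [4] → torsion [4]

Answer: M ≅ ℤ^1 ⊕ ℤ/4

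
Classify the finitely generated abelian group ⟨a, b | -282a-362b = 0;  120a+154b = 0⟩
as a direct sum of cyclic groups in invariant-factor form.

Answer: M ≅ ℤ/2 ⊕ ℤ/6

Derivation:
rank_ℚ(R)=2; free=2−2=0
SNF(R) diag = [2, 6] → torsion [2, 6]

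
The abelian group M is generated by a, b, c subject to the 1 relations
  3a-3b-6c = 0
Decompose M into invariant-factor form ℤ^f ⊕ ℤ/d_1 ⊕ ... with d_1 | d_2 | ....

Answer: M ≅ ℤ^2 ⊕ ℤ/3

Derivation:
rank_ℚ(R)=1; free=3−1=2
SNF(R) diag = [3] → torsion [3]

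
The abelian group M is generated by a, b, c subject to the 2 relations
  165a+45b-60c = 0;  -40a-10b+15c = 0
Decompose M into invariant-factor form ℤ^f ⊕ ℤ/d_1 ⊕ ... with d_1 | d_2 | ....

Answer: M ≅ ℤ^1 ⊕ ℤ/5 ⊕ ℤ/15

Derivation:
rank_ℚ(R)=2; free=3−2=1
SNF(R) diag = [5, 15] → torsion [5, 15]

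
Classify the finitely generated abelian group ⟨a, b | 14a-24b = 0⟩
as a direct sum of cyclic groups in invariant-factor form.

Answer: M ≅ ℤ^1 ⊕ ℤ/2

Derivation:
rank_ℚ(R)=1; free=2−1=1
SNF(R) diag = [2] → torsion [2]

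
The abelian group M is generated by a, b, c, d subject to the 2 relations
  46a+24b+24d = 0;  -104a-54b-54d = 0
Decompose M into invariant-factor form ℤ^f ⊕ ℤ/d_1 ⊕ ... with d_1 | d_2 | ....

rank_ℚ(R)=2; free=4−2=2
SNF(R) diag = [2, 6] → torsion [2, 6]

Answer: M ≅ ℤ^2 ⊕ ℤ/2 ⊕ ℤ/6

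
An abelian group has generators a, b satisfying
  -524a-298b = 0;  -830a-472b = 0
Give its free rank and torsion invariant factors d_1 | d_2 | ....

Answer: M ≅ ℤ/2 ⊕ ℤ/6

Derivation:
rank_ℚ(R)=2; free=2−2=0
SNF(R) diag = [2, 6] → torsion [2, 6]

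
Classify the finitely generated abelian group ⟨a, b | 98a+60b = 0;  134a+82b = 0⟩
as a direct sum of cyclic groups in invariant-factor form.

rank_ℚ(R)=2; free=2−2=0
SNF(R) diag = [2, 2] → torsion [2, 2]

Answer: M ≅ ℤ/2 ⊕ ℤ/2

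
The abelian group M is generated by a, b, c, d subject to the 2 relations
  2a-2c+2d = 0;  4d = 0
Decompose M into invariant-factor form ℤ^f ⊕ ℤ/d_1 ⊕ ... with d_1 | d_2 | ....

Answer: M ≅ ℤ^2 ⊕ ℤ/2 ⊕ ℤ/4

Derivation:
rank_ℚ(R)=2; free=4−2=2
SNF(R) diag = [2, 4] → torsion [2, 4]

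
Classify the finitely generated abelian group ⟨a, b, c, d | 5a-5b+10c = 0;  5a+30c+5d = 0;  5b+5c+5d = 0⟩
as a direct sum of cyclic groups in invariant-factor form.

Answer: M ≅ ℤ^1 ⊕ ℤ/5 ⊕ ℤ/5 ⊕ ℤ/15

Derivation:
rank_ℚ(R)=3; free=4−3=1
SNF(R) diag = [5, 5, 15] → torsion [5, 5, 15]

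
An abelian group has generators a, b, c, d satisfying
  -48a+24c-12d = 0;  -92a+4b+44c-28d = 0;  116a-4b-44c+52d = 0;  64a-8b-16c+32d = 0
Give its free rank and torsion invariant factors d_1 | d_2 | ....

rank_ℚ(R)=4; free=4−4=0
SNF(R) diag = [4, 12, 24, 24] → torsion [4, 12, 24, 24]

Answer: M ≅ ℤ/4 ⊕ ℤ/12 ⊕ ℤ/24 ⊕ ℤ/24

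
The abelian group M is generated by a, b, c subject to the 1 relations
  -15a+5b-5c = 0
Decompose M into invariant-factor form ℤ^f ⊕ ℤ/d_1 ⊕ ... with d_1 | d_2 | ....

rank_ℚ(R)=1; free=3−1=2
SNF(R) diag = [5] → torsion [5]

Answer: M ≅ ℤ^2 ⊕ ℤ/5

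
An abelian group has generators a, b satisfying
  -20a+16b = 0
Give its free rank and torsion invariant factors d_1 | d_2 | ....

Answer: M ≅ ℤ^1 ⊕ ℤ/4

Derivation:
rank_ℚ(R)=1; free=2−1=1
SNF(R) diag = [4] → torsion [4]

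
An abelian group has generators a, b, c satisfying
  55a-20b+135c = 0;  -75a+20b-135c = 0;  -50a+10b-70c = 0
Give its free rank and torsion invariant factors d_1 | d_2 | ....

Answer: M ≅ ℤ/5 ⊕ ℤ/10 ⊕ ℤ/20

Derivation:
rank_ℚ(R)=3; free=3−3=0
SNF(R) diag = [5, 10, 20] → torsion [5, 10, 20]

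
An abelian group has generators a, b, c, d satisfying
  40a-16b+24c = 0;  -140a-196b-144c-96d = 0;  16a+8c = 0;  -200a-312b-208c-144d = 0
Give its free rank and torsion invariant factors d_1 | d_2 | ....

rank_ℚ(R)=4; free=4−4=0
SNF(R) diag = [4, 8, 24, 48] → torsion [4, 8, 24, 48]

Answer: M ≅ ℤ/4 ⊕ ℤ/8 ⊕ ℤ/24 ⊕ ℤ/48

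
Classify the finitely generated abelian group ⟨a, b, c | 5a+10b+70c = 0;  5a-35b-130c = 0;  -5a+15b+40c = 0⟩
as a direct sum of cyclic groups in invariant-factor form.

rank_ℚ(R)=3; free=3−3=0
SNF(R) diag = [5, 5, 10] → torsion [5, 5, 10]

Answer: M ≅ ℤ/5 ⊕ ℤ/5 ⊕ ℤ/10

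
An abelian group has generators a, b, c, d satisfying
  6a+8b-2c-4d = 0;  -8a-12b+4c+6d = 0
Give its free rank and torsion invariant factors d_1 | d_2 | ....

rank_ℚ(R)=2; free=4−2=2
SNF(R) diag = [2, 2] → torsion [2, 2]

Answer: M ≅ ℤ^2 ⊕ ℤ/2 ⊕ ℤ/2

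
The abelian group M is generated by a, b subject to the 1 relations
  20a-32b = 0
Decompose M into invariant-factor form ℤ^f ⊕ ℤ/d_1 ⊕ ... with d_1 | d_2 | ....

Answer: M ≅ ℤ^1 ⊕ ℤ/4

Derivation:
rank_ℚ(R)=1; free=2−1=1
SNF(R) diag = [4] → torsion [4]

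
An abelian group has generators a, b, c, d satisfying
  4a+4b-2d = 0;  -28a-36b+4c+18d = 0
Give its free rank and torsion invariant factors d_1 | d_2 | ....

Answer: M ≅ ℤ^2 ⊕ ℤ/2 ⊕ ℤ/4

Derivation:
rank_ℚ(R)=2; free=4−2=2
SNF(R) diag = [2, 4] → torsion [2, 4]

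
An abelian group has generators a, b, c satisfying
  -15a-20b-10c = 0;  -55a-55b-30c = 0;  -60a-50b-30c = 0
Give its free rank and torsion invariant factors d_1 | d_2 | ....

Answer: M ≅ ℤ/5 ⊕ ℤ/5 ⊕ ℤ/10

Derivation:
rank_ℚ(R)=3; free=3−3=0
SNF(R) diag = [5, 5, 10] → torsion [5, 5, 10]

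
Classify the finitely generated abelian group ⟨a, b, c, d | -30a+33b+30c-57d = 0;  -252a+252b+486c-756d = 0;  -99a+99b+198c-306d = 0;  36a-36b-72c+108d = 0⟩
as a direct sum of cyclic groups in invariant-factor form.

rank_ℚ(R)=4; free=4−4=0
SNF(R) diag = [3, 9, 18, 36] → torsion [3, 9, 18, 36]

Answer: M ≅ ℤ/3 ⊕ ℤ/9 ⊕ ℤ/18 ⊕ ℤ/36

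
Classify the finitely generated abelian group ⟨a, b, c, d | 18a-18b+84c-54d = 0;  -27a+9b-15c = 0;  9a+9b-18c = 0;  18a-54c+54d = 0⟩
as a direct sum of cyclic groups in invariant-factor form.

rank_ℚ(R)=4; free=4−4=0
SNF(R) diag = [3, 9, 18, 54] → torsion [3, 9, 18, 54]

Answer: M ≅ ℤ/3 ⊕ ℤ/9 ⊕ ℤ/18 ⊕ ℤ/54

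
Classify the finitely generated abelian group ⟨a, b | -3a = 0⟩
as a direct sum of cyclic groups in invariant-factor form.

rank_ℚ(R)=1; free=2−1=1
SNF(R) diag = [3] → torsion [3]

Answer: M ≅ ℤ^1 ⊕ ℤ/3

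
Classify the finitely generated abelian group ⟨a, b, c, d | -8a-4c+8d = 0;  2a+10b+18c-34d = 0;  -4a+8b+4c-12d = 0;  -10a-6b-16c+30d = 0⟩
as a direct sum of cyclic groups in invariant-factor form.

Answer: M ≅ ℤ/2 ⊕ ℤ/2 ⊕ ℤ/4 ⊕ ℤ/8

Derivation:
rank_ℚ(R)=4; free=4−4=0
SNF(R) diag = [2, 2, 4, 8] → torsion [2, 2, 4, 8]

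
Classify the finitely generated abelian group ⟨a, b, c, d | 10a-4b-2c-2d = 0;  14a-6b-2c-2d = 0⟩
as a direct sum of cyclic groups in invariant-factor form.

Answer: M ≅ ℤ^2 ⊕ ℤ/2 ⊕ ℤ/2

Derivation:
rank_ℚ(R)=2; free=4−2=2
SNF(R) diag = [2, 2] → torsion [2, 2]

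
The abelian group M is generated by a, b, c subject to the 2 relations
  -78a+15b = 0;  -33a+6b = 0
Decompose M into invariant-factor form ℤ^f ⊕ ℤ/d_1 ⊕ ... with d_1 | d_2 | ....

Answer: M ≅ ℤ^1 ⊕ ℤ/3 ⊕ ℤ/9

Derivation:
rank_ℚ(R)=2; free=3−2=1
SNF(R) diag = [3, 9] → torsion [3, 9]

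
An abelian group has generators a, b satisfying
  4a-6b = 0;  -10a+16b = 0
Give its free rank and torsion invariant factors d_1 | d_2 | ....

Answer: M ≅ ℤ/2 ⊕ ℤ/2

Derivation:
rank_ℚ(R)=2; free=2−2=0
SNF(R) diag = [2, 2] → torsion [2, 2]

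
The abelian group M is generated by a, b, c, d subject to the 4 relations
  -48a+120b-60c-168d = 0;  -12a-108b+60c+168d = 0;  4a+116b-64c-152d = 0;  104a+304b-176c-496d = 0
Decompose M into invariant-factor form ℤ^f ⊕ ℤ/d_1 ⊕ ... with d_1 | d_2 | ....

rank_ℚ(R)=4; free=4−4=0
SNF(R) diag = [4, 12, 24, 72] → torsion [4, 12, 24, 72]

Answer: M ≅ ℤ/4 ⊕ ℤ/12 ⊕ ℤ/24 ⊕ ℤ/72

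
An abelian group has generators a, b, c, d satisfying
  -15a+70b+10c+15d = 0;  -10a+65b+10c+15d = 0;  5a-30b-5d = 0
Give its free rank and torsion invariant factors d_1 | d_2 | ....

Answer: M ≅ ℤ^1 ⊕ ℤ/5 ⊕ ℤ/5 ⊕ ℤ/10

Derivation:
rank_ℚ(R)=3; free=4−3=1
SNF(R) diag = [5, 5, 10] → torsion [5, 5, 10]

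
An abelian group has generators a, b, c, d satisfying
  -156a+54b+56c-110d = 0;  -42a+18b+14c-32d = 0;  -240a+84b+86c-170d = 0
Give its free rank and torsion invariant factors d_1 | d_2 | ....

Answer: M ≅ ℤ^1 ⊕ ℤ/2 ⊕ ℤ/6 ⊕ ℤ/6

Derivation:
rank_ℚ(R)=3; free=4−3=1
SNF(R) diag = [2, 6, 6] → torsion [2, 6, 6]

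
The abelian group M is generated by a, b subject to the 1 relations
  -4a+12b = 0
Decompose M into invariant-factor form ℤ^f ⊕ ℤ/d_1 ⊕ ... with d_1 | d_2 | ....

Answer: M ≅ ℤ^1 ⊕ ℤ/4

Derivation:
rank_ℚ(R)=1; free=2−1=1
SNF(R) diag = [4] → torsion [4]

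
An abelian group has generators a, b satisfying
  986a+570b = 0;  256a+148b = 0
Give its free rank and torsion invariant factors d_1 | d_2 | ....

rank_ℚ(R)=2; free=2−2=0
SNF(R) diag = [2, 4] → torsion [2, 4]

Answer: M ≅ ℤ/2 ⊕ ℤ/4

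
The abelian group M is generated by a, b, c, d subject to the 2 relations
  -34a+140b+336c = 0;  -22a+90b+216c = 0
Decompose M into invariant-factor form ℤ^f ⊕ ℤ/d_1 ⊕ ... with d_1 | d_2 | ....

rank_ℚ(R)=2; free=4−2=2
SNF(R) diag = [2, 2] → torsion [2, 2]

Answer: M ≅ ℤ^2 ⊕ ℤ/2 ⊕ ℤ/2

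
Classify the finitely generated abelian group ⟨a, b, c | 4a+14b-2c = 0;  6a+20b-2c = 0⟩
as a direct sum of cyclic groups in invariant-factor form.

Answer: M ≅ ℤ^1 ⊕ ℤ/2 ⊕ ℤ/2

Derivation:
rank_ℚ(R)=2; free=3−2=1
SNF(R) diag = [2, 2] → torsion [2, 2]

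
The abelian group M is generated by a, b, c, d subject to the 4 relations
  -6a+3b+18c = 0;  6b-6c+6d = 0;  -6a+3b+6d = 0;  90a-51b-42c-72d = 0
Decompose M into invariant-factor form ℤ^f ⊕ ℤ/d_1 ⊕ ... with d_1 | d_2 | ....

Answer: M ≅ ℤ/3 ⊕ ℤ/6 ⊕ ℤ/12 ⊕ ℤ/24

Derivation:
rank_ℚ(R)=4; free=4−4=0
SNF(R) diag = [3, 6, 12, 24] → torsion [3, 6, 12, 24]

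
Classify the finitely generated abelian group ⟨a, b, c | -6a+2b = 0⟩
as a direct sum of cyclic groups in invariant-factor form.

Answer: M ≅ ℤ^2 ⊕ ℤ/2

Derivation:
rank_ℚ(R)=1; free=3−1=2
SNF(R) diag = [2] → torsion [2]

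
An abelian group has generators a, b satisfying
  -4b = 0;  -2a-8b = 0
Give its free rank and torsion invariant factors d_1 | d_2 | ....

Answer: M ≅ ℤ/2 ⊕ ℤ/4

Derivation:
rank_ℚ(R)=2; free=2−2=0
SNF(R) diag = [2, 4] → torsion [2, 4]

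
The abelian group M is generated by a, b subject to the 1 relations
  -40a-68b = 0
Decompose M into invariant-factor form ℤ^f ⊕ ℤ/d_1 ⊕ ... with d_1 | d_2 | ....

rank_ℚ(R)=1; free=2−1=1
SNF(R) diag = [4] → torsion [4]

Answer: M ≅ ℤ^1 ⊕ ℤ/4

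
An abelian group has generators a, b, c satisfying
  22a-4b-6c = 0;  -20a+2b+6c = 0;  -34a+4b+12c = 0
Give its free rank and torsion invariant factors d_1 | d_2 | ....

rank_ℚ(R)=3; free=3−3=0
SNF(R) diag = [2, 6, 6] → torsion [2, 6, 6]

Answer: M ≅ ℤ/2 ⊕ ℤ/6 ⊕ ℤ/6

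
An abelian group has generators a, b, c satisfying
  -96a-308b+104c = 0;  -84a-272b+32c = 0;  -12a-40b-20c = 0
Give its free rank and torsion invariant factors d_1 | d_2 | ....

Answer: M ≅ ℤ/4 ⊕ ℤ/12 ⊕ ℤ/12

Derivation:
rank_ℚ(R)=3; free=3−3=0
SNF(R) diag = [4, 12, 12] → torsion [4, 12, 12]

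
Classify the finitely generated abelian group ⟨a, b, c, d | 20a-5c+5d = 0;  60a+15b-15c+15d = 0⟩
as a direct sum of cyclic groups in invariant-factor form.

Answer: M ≅ ℤ^2 ⊕ ℤ/5 ⊕ ℤ/15

Derivation:
rank_ℚ(R)=2; free=4−2=2
SNF(R) diag = [5, 15] → torsion [5, 15]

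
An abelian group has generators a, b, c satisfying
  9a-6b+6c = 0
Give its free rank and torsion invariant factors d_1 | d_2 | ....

Answer: M ≅ ℤ^2 ⊕ ℤ/3

Derivation:
rank_ℚ(R)=1; free=3−1=2
SNF(R) diag = [3] → torsion [3]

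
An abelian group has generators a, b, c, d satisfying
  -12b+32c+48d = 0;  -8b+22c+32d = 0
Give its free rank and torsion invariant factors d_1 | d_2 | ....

Answer: M ≅ ℤ^2 ⊕ ℤ/2 ⊕ ℤ/4

Derivation:
rank_ℚ(R)=2; free=4−2=2
SNF(R) diag = [2, 4] → torsion [2, 4]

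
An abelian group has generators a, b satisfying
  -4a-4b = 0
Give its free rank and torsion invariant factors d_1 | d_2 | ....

Answer: M ≅ ℤ^1 ⊕ ℤ/4

Derivation:
rank_ℚ(R)=1; free=2−1=1
SNF(R) diag = [4] → torsion [4]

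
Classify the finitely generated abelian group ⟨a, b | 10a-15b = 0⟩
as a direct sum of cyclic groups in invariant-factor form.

Answer: M ≅ ℤ^1 ⊕ ℤ/5

Derivation:
rank_ℚ(R)=1; free=2−1=1
SNF(R) diag = [5] → torsion [5]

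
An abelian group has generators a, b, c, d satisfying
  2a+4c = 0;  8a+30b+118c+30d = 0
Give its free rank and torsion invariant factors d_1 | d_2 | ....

rank_ℚ(R)=2; free=4−2=2
SNF(R) diag = [2, 6] → torsion [2, 6]

Answer: M ≅ ℤ^2 ⊕ ℤ/2 ⊕ ℤ/6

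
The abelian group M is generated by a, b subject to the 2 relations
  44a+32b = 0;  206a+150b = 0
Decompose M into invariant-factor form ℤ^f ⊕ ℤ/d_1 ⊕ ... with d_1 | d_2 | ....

rank_ℚ(R)=2; free=2−2=0
SNF(R) diag = [2, 4] → torsion [2, 4]

Answer: M ≅ ℤ/2 ⊕ ℤ/4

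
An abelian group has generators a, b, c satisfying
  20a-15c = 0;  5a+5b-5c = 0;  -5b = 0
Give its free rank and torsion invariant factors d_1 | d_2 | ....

rank_ℚ(R)=3; free=3−3=0
SNF(R) diag = [5, 5, 5] → torsion [5, 5, 5]

Answer: M ≅ ℤ/5 ⊕ ℤ/5 ⊕ ℤ/5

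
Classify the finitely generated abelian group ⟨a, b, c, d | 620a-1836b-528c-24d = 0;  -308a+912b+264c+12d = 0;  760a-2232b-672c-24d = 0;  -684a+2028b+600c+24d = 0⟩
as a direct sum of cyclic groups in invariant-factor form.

rank_ℚ(R)=4; free=4−4=0
SNF(R) diag = [4, 12, 24, 72] → torsion [4, 12, 24, 72]

Answer: M ≅ ℤ/4 ⊕ ℤ/12 ⊕ ℤ/24 ⊕ ℤ/72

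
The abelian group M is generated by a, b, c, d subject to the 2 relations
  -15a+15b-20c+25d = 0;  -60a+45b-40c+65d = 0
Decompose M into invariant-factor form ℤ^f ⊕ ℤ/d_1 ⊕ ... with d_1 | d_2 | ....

Answer: M ≅ ℤ^2 ⊕ ℤ/5 ⊕ ℤ/15

Derivation:
rank_ℚ(R)=2; free=4−2=2
SNF(R) diag = [5, 15] → torsion [5, 15]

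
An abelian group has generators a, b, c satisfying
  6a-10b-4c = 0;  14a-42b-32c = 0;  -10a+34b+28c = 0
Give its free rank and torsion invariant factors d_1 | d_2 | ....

rank_ℚ(R)=3; free=3−3=0
SNF(R) diag = [2, 4, 4] → torsion [2, 4, 4]

Answer: M ≅ ℤ/2 ⊕ ℤ/4 ⊕ ℤ/4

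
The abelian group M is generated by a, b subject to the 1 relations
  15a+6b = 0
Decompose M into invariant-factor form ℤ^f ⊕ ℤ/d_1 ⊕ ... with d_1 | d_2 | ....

Answer: M ≅ ℤ^1 ⊕ ℤ/3

Derivation:
rank_ℚ(R)=1; free=2−1=1
SNF(R) diag = [3] → torsion [3]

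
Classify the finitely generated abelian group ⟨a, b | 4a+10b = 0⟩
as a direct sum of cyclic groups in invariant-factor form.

rank_ℚ(R)=1; free=2−1=1
SNF(R) diag = [2] → torsion [2]

Answer: M ≅ ℤ^1 ⊕ ℤ/2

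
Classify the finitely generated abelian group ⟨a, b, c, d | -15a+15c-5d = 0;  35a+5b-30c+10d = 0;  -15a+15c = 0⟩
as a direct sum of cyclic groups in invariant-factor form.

rank_ℚ(R)=3; free=4−3=1
SNF(R) diag = [5, 5, 15] → torsion [5, 5, 15]

Answer: M ≅ ℤ^1 ⊕ ℤ/5 ⊕ ℤ/5 ⊕ ℤ/15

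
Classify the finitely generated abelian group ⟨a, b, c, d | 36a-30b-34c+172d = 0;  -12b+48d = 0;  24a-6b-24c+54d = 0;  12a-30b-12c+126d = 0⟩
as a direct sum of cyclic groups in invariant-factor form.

rank_ℚ(R)=4; free=4−4=0
SNF(R) diag = [2, 6, 12, 36] → torsion [2, 6, 12, 36]

Answer: M ≅ ℤ/2 ⊕ ℤ/6 ⊕ ℤ/12 ⊕ ℤ/36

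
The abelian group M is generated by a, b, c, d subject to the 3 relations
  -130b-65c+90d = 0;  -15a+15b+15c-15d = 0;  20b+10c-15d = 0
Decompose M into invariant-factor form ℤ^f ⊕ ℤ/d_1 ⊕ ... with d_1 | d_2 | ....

rank_ℚ(R)=3; free=4−3=1
SNF(R) diag = [5, 15, 15] → torsion [5, 15, 15]

Answer: M ≅ ℤ^1 ⊕ ℤ/5 ⊕ ℤ/15 ⊕ ℤ/15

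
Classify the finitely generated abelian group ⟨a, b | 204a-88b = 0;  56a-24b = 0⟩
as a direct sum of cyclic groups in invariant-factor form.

Answer: M ≅ ℤ/4 ⊕ ℤ/8

Derivation:
rank_ℚ(R)=2; free=2−2=0
SNF(R) diag = [4, 8] → torsion [4, 8]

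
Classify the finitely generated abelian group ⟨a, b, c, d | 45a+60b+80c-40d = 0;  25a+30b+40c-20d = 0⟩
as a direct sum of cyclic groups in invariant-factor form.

Answer: M ≅ ℤ^2 ⊕ ℤ/5 ⊕ ℤ/10

Derivation:
rank_ℚ(R)=2; free=4−2=2
SNF(R) diag = [5, 10] → torsion [5, 10]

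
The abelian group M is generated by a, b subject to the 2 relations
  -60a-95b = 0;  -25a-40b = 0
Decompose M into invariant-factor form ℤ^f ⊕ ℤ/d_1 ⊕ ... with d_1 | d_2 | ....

rank_ℚ(R)=2; free=2−2=0
SNF(R) diag = [5, 5] → torsion [5, 5]

Answer: M ≅ ℤ/5 ⊕ ℤ/5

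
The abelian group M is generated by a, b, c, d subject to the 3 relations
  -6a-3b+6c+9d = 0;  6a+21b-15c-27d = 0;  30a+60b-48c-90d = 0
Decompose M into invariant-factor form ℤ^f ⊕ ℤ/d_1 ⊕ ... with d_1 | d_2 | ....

Answer: M ≅ ℤ^1 ⊕ ℤ/3 ⊕ ℤ/9 ⊕ ℤ/18

Derivation:
rank_ℚ(R)=3; free=4−3=1
SNF(R) diag = [3, 9, 18] → torsion [3, 9, 18]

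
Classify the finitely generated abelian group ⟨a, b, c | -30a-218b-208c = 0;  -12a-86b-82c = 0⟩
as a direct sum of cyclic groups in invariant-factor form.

rank_ℚ(R)=2; free=3−2=1
SNF(R) diag = [2, 6] → torsion [2, 6]

Answer: M ≅ ℤ^1 ⊕ ℤ/2 ⊕ ℤ/6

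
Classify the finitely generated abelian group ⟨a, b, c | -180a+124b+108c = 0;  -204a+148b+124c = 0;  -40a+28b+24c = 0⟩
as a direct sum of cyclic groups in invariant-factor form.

Answer: M ≅ ℤ/4 ⊕ ℤ/4 ⊕ ℤ/8

Derivation:
rank_ℚ(R)=3; free=3−3=0
SNF(R) diag = [4, 4, 8] → torsion [4, 4, 8]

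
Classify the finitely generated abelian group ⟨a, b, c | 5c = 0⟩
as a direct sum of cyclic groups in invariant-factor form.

Answer: M ≅ ℤ^2 ⊕ ℤ/5

Derivation:
rank_ℚ(R)=1; free=3−1=2
SNF(R) diag = [5] → torsion [5]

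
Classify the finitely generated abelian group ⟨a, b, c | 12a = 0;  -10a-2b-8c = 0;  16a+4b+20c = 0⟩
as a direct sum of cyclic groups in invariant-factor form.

Answer: M ≅ ℤ/2 ⊕ ℤ/4 ⊕ ℤ/12

Derivation:
rank_ℚ(R)=3; free=3−3=0
SNF(R) diag = [2, 4, 12] → torsion [2, 4, 12]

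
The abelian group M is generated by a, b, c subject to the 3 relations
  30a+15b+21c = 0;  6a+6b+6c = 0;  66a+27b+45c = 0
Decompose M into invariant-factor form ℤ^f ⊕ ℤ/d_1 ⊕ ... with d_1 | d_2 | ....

rank_ℚ(R)=3; free=3−3=0
SNF(R) diag = [3, 6, 12] → torsion [3, 6, 12]

Answer: M ≅ ℤ/3 ⊕ ℤ/6 ⊕ ℤ/12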